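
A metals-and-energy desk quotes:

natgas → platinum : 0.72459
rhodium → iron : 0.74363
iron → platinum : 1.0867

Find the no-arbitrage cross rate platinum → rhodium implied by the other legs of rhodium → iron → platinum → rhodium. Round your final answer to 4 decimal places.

Known legs of the cycle: 0.74363 × 1.0867 = 0.808102721
For no arbitrage the full-cycle product must be 1, so the missing rate is 1 / 0.808102721 ≈ 1.237466.

1.2375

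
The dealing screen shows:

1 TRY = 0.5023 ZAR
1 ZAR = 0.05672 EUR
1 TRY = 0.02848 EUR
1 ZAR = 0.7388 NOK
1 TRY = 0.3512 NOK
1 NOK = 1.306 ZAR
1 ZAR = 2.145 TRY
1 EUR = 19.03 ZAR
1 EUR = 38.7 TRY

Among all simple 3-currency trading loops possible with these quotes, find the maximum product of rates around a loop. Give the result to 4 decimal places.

EUR→ZAR→TRY→EUR: 19.03 × 2.145 × 0.02848 = 1.16254
EUR→TRY→ZAR→EUR: 38.7 × 0.5023 × 0.05672 = 1.10258
ZAR→TRY→NOK→ZAR: 2.145 × 0.3512 × 1.306 = 0.98384
Maximum is EUR→ZAR→TRY→EUR at 1.1625; arbitrage exists.

1.1625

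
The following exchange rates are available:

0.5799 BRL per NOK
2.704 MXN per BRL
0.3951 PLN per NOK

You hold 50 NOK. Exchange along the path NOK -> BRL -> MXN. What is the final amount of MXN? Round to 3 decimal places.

78.402

50 NOK × 0.5799 = 28.995 BRL
28.995 BRL × 2.704 = 78.40248 MXN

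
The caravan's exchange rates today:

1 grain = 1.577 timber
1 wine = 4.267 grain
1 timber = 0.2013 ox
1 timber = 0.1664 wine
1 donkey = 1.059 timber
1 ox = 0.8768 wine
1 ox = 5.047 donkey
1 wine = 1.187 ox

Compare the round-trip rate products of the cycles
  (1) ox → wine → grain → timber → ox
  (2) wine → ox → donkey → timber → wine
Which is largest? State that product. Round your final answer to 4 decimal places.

1.1877

(1) 0.8768 × 4.267 × 1.577 × 0.2013 = 1.18768
(2) 1.187 × 5.047 × 1.059 × 0.1664 = 1.05568
Highest is cycle (1) at 1.1877 (>1, arbitrage).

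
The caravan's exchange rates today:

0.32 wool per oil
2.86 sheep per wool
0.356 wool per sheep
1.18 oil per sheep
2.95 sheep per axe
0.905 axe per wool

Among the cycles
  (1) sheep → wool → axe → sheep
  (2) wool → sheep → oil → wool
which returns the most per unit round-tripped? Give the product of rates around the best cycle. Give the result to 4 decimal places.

1.0799

(1) 0.356 × 0.905 × 2.95 = 0.95043
(2) 2.86 × 1.18 × 0.32 = 1.07994
Highest is cycle (2) at 1.0799 (>1, arbitrage).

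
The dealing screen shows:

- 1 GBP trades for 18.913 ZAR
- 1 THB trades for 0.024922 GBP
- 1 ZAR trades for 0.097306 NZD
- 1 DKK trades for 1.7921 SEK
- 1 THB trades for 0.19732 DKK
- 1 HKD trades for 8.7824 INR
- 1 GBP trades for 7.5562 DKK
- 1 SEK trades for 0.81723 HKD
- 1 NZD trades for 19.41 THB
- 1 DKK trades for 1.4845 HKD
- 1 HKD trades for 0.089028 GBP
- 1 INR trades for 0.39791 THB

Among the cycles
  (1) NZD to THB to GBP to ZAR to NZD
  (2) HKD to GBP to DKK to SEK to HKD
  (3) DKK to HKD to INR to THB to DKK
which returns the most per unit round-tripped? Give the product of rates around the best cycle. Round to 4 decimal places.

(1) 19.41 × 0.024922 × 18.913 × 0.097306 = 0.89024
(2) 0.089028 × 7.5562 × 1.7921 × 0.81723 = 0.98523
(3) 1.4845 × 8.7824 × 0.39791 × 0.19732 = 1.02365
Highest is cycle (3) at 1.0236 (>1, arbitrage).

1.0236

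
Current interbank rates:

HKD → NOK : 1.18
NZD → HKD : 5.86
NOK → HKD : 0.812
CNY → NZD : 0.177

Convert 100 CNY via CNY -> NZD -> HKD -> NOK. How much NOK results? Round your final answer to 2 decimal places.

100 CNY × 0.177 = 17.7 NZD
17.7 NZD × 5.86 = 103.722 HKD
103.722 HKD × 1.18 = 122.39196 NOK

122.39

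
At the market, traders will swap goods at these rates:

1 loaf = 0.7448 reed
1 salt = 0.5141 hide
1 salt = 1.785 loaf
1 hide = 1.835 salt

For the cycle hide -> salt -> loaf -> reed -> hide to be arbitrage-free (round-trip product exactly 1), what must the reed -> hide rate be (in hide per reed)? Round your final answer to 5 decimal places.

Known legs of the cycle: 1.835 × 1.785 × 0.7448 = 2.43957378
For no arbitrage the full-cycle product must be 1, so the missing rate is 1 / 2.43957378 ≈ 0.4099077.

0.40991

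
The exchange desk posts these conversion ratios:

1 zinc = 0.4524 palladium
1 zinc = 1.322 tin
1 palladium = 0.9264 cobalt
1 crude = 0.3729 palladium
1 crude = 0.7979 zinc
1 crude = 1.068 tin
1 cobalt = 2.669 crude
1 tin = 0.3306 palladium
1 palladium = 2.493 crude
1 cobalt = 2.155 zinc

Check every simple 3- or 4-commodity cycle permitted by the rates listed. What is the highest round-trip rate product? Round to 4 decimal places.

0.9220

crude→palladium→cobalt→crude: 0.3729 × 0.9264 × 2.669 = 0.92202
cobalt→zinc→palladium→cobalt: 2.155 × 0.4524 × 0.9264 = 0.90317
crude→zinc→palladium→crude: 0.7979 × 0.4524 × 2.493 = 0.89990
crude→zinc→palladium→cobalt→crude: 0.7979 × 0.4524 × 0.9264 × 2.669 = 0.89252
crude→tin→palladium→crude: 1.068 × 0.3306 × 2.493 = 0.88023
crude→tin→palladium→cobalt→crude: 1.068 × 0.3306 × 0.9264 × 2.669 = 0.87301
cobalt→zinc→tin→palladium→cobalt: 2.155 × 1.322 × 0.3306 × 0.9264 = 0.87253
crude→zinc→tin→palladium→crude: 0.7979 × 1.322 × 0.3306 × 2.493 = 0.86937
Maximum is crude→palladium→cobalt→crude at 0.9220; no arbitrage — every cycle loses value.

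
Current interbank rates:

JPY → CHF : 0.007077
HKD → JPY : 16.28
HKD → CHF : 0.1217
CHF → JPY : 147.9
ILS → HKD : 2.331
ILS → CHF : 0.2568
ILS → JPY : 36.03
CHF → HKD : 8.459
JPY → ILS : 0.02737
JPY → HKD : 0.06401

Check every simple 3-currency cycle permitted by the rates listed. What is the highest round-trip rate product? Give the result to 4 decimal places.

CHF→JPY→HKD→CHF: 147.9 × 0.06401 × 0.1217 = 1.15214
CHF→JPY→ILS→CHF: 147.9 × 0.02737 × 0.2568 = 1.03953
JPY→ILS→HKD→JPY: 0.02737 × 2.331 × 16.28 = 1.03866
CHF→HKD→JPY→CHF: 8.459 × 16.28 × 0.007077 = 0.97459
Maximum is CHF→JPY→HKD→CHF at 1.1521; arbitrage exists.

1.1521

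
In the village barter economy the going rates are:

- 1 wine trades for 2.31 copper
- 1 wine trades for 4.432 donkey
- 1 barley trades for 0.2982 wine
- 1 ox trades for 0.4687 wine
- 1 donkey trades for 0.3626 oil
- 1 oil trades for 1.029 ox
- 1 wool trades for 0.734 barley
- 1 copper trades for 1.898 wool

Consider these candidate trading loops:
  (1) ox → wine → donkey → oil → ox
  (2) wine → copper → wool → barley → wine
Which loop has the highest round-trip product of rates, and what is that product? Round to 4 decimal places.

(1) 0.4687 × 4.432 × 0.3626 × 1.029 = 0.77506
(2) 2.31 × 1.898 × 0.734 × 0.2982 = 0.95965
Highest is cycle (2) at 0.9596 (≤1, no arbitrage).

0.9596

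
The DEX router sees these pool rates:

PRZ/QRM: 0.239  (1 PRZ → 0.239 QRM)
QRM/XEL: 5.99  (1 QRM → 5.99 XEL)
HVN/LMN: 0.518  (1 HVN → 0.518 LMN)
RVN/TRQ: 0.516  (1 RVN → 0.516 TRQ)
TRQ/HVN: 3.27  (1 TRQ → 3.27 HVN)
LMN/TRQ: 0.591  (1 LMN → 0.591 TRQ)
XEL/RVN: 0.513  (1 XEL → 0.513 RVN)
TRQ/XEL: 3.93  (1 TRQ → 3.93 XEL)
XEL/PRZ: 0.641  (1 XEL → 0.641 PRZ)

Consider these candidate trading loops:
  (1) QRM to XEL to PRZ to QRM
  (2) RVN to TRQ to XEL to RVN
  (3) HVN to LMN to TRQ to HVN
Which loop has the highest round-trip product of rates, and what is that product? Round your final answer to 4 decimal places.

(1) 5.99 × 0.641 × 0.239 = 0.91766
(2) 0.516 × 3.93 × 0.513 = 1.04030
(3) 0.518 × 0.591 × 3.27 = 1.00107
Highest is cycle (2) at 1.0403 (>1, arbitrage).

1.0403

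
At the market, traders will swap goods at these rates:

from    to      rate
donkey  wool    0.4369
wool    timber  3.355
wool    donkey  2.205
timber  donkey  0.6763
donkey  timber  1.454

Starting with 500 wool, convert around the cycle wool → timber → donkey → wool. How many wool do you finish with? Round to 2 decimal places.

500 wool × 3.355 = 1677.5 timber
1677.5 timber × 0.6763 = 1134.49325 donkey
1134.49325 donkey × 0.4369 = 495.660100925 wool

495.66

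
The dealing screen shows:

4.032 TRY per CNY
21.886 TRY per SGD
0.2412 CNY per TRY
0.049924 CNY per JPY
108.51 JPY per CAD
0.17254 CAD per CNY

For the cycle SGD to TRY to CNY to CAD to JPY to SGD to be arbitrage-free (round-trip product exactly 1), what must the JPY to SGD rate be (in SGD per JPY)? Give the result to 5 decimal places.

Known legs of the cycle: 21.886 × 0.2412 × 0.17254 × 108.51 = 98.83329067646928
For no arbitrage the full-cycle product must be 1, so the missing rate is 1 / 98.83329067646928 ≈ 0.0101180.

0.01012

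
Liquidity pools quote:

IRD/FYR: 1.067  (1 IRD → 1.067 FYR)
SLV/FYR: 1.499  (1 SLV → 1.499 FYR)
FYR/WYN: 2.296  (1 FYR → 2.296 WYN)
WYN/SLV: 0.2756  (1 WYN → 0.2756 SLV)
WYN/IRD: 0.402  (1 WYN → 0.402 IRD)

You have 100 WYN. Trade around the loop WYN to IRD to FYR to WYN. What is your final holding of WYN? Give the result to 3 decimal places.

98.483

100 WYN × 0.402 = 40.2 IRD
40.2 IRD × 1.067 = 42.8934 FYR
42.8934 FYR × 2.296 = 98.4832464 WYN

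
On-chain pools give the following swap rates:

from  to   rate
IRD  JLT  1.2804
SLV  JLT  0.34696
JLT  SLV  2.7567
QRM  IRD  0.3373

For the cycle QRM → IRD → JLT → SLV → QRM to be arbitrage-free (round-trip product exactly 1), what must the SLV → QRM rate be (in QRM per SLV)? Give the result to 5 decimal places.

0.83994

Known legs of the cycle: 0.3373 × 1.2804 × 2.7567 = 1.190560618764
For no arbitrage the full-cycle product must be 1, so the missing rate is 1 / 1.190560618764 ≈ 0.8399404.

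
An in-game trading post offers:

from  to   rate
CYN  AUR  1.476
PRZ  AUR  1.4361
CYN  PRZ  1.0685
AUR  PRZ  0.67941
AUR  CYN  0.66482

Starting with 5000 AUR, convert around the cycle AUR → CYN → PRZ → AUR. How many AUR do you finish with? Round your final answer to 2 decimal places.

5000 AUR × 0.66482 = 3324.1 CYN
3324.1 CYN × 1.0685 = 3551.80085 PRZ
3551.80085 PRZ × 1.4361 = 5100.741200685 AUR

5100.74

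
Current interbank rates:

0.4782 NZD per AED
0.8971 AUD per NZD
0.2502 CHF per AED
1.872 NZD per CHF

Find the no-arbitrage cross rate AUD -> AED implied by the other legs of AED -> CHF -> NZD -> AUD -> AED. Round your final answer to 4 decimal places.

2.3799

Known legs of the cycle: 0.2502 × 1.872 × 0.8971 = 0.42017867424
For no arbitrage the full-cycle product must be 1, so the missing rate is 1 / 0.42017867424 ≈ 2.379940.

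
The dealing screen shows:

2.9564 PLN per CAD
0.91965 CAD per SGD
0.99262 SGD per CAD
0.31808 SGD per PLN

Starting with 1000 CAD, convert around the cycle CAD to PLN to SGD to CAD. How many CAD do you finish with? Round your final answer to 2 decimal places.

1000 CAD × 2.9564 = 2956.4 PLN
2956.4 PLN × 0.31808 = 940.371712 SGD
940.371712 SGD × 0.91965 = 864.8128449408 CAD

864.81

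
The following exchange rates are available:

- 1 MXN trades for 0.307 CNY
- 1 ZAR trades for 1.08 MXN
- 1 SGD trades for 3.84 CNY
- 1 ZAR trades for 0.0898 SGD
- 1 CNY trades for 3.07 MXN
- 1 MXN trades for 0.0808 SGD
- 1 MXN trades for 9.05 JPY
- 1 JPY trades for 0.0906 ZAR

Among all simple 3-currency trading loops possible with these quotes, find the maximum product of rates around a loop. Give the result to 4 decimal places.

0.9525

SGD→CNY→MXN→SGD: 3.84 × 3.07 × 0.0808 = 0.95254
ZAR→MXN→JPY→ZAR: 1.08 × 9.05 × 0.0906 = 0.88552
Maximum is SGD→CNY→MXN→SGD at 0.9525; no arbitrage — every cycle loses value.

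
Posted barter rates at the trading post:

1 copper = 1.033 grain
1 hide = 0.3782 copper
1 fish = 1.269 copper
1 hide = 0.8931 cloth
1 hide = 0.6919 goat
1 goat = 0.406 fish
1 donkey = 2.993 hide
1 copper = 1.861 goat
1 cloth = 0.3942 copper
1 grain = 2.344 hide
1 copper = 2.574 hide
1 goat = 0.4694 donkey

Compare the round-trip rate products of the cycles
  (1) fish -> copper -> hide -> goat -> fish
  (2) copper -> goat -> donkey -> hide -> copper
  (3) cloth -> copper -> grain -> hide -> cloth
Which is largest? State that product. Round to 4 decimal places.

(1) 1.269 × 2.574 × 0.6919 × 0.406 = 0.91757
(2) 1.861 × 0.4694 × 2.993 × 0.3782 = 0.98882
(3) 0.3942 × 1.033 × 2.344 × 0.8931 = 0.85246
Highest is cycle (2) at 0.9888 (≤1, no arbitrage).

0.9888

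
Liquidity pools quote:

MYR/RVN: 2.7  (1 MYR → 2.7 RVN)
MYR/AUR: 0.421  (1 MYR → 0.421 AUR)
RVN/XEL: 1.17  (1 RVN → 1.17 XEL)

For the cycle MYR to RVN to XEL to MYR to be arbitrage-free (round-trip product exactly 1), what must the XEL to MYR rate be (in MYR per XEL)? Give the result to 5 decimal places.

Known legs of the cycle: 2.7 × 1.17 = 3.159
For no arbitrage the full-cycle product must be 1, so the missing rate is 1 / 3.159 ≈ 0.3165559.

0.31656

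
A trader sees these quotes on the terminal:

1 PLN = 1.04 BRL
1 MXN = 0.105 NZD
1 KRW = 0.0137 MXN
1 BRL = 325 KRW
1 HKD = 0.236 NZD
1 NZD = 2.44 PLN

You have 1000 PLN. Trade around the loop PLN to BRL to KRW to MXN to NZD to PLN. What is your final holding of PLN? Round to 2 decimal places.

1186.36

1000 PLN × 1.04 = 1040 BRL
1040 BRL × 325 = 338000 KRW
338000 KRW × 0.0137 = 4630.6 MXN
4630.6 MXN × 0.105 = 486.213 NZD
486.213 NZD × 2.44 = 1186.35972 PLN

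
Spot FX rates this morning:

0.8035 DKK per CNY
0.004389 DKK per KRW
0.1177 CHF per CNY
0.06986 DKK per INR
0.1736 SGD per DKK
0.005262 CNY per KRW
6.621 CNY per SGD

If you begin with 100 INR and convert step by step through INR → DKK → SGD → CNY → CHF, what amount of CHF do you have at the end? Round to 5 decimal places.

100 INR × 0.06986 = 6.986 DKK
6.986 DKK × 0.1736 = 1.2127696 SGD
1.2127696 SGD × 6.621 = 8.0297475216 CNY
8.0297475216 CNY × 0.1177 = 0.94510128329232 CHF

0.94510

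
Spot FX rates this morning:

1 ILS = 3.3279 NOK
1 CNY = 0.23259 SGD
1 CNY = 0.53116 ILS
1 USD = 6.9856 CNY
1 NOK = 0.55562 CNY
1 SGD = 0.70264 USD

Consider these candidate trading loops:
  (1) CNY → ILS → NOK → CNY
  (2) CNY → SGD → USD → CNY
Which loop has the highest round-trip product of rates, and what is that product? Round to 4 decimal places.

1.1416

(1) 0.53116 × 3.3279 × 0.55562 = 0.98214
(2) 0.23259 × 0.70264 × 6.9856 = 1.14164
Highest is cycle (2) at 1.1416 (>1, arbitrage).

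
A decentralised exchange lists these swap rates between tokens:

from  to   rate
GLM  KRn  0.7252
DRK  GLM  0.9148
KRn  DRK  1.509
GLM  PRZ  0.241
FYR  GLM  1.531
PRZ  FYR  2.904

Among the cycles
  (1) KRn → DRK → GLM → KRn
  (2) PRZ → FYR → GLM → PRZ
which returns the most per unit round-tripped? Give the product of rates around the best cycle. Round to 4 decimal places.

(1) 1.509 × 0.9148 × 0.7252 = 1.00109
(2) 2.904 × 1.531 × 0.241 = 1.07149
Highest is cycle (2) at 1.0715 (>1, arbitrage).

1.0715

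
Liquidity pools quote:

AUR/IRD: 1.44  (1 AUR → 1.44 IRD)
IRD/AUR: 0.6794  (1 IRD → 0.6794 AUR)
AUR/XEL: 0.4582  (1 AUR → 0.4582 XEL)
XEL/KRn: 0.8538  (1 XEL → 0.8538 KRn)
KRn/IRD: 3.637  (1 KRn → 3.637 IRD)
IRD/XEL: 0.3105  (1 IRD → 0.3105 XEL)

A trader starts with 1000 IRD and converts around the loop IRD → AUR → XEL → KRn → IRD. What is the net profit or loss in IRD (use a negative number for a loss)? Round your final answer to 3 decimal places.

-33.326

1000 IRD × 0.6794 = 679.4 AUR
679.4 AUR × 0.4582 = 311.30108 XEL
311.30108 XEL × 0.8538 = 265.788862104 KRn
265.788862104 KRn × 3.637 = 966.674091472248 IRD
Net change: 966.674091472248 − 1000 = -33.325908527752 IRD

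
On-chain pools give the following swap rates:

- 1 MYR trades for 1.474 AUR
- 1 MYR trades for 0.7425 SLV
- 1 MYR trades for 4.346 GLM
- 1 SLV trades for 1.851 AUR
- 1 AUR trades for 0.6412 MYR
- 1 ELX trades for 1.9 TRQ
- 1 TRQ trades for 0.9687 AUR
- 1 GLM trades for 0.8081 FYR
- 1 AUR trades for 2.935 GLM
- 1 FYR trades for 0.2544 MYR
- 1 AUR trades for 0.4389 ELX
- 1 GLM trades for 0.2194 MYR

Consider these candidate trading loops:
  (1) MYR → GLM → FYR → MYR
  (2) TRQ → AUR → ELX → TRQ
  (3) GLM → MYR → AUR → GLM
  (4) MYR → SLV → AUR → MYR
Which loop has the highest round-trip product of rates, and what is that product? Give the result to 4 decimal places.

(1) 4.346 × 0.8081 × 0.2544 = 0.89345
(2) 0.9687 × 0.4389 × 1.9 = 0.80781
(3) 0.2194 × 1.474 × 2.935 = 0.94917
(4) 0.7425 × 1.851 × 0.6412 = 0.88124
Highest is cycle (3) at 0.9492 (≤1, no arbitrage).

0.9492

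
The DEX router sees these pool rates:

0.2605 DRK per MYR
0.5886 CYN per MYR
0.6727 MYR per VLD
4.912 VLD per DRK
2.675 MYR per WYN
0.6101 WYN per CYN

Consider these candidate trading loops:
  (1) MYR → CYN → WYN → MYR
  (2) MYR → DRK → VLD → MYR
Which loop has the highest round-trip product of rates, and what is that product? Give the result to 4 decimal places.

0.9606

(1) 0.5886 × 0.6101 × 2.675 = 0.96061
(2) 0.2605 × 4.912 × 0.6727 = 0.86077
Highest is cycle (1) at 0.9606 (≤1, no arbitrage).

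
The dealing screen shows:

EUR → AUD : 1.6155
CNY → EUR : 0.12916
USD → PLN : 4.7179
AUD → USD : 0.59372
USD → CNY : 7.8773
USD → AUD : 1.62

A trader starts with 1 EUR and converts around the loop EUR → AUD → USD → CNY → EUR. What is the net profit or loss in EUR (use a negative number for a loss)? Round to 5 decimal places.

1 EUR × 1.6155 = 1.6155 AUD
1.6155 AUD × 0.59372 = 0.95915466 USD
0.95915466 USD × 7.8773 = 7.555549003218 CNY
7.555549003218 CNY × 0.12916 = 0.97587470925563688 EUR
Net change: 0.97587470925563688 − 1 = -0.02412529074436312 EUR

-0.02413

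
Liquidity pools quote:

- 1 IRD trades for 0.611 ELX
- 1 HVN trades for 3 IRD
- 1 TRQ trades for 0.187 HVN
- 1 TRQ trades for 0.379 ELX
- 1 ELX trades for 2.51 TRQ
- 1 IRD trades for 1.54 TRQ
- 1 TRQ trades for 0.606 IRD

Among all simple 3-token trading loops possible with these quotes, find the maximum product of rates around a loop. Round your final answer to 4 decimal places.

IRD→ELX→TRQ→IRD: 0.611 × 2.51 × 0.606 = 0.92937
HVN→IRD→TRQ→HVN: 3 × 1.54 × 0.187 = 0.86394
Maximum is IRD→ELX→TRQ→IRD at 0.9294; no arbitrage — every cycle loses value.

0.9294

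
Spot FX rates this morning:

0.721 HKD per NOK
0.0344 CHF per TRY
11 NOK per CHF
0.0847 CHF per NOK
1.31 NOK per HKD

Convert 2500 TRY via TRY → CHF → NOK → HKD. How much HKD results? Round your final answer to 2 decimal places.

2500 TRY × 0.0344 = 86 CHF
86 CHF × 11 = 946 NOK
946 NOK × 0.721 = 682.066 HKD

682.07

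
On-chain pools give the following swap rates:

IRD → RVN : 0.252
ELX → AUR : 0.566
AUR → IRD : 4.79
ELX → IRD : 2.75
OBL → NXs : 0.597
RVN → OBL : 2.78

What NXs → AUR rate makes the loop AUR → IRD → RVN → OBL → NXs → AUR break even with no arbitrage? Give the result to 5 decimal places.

Known legs of the cycle: 4.79 × 0.252 × 2.78 × 0.597 = 2.0033423928
For no arbitrage the full-cycle product must be 1, so the missing rate is 1 / 2.0033423928 ≈ 0.4991658.

0.49917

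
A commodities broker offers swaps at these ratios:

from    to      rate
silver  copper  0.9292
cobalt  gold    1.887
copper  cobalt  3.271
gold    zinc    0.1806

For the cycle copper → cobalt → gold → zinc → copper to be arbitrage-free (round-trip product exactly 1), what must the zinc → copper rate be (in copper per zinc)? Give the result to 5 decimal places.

Known legs of the cycle: 3.271 × 1.887 × 0.1806 = 1.1147312862
For no arbitrage the full-cycle product must be 1, so the missing rate is 1 / 1.1147312862 ≈ 0.8970772.

0.89708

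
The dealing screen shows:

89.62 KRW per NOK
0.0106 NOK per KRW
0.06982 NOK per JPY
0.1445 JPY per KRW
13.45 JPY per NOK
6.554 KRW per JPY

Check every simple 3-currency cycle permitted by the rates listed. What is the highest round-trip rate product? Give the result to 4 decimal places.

0.9344

JPY→KRW→NOK→JPY: 6.554 × 0.0106 × 13.45 = 0.93440
JPY→NOK→KRW→JPY: 0.06982 × 89.62 × 0.1445 = 0.90418
Maximum is JPY→KRW→NOK→JPY at 0.9344; no arbitrage — every cycle loses value.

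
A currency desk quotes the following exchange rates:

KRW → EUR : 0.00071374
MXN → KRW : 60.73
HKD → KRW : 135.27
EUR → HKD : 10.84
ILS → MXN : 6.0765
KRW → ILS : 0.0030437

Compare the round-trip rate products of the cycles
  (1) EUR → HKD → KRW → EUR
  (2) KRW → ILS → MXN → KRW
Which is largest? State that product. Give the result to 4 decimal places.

(1) 10.84 × 135.27 × 0.00071374 = 1.04658
(2) 0.0030437 × 6.0765 × 60.73 = 1.12320
Highest is cycle (2) at 1.1232 (>1, arbitrage).

1.1232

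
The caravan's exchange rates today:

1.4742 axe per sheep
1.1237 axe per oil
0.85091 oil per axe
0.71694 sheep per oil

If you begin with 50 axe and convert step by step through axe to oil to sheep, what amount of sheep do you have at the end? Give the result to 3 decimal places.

50 axe × 0.85091 = 42.5455 oil
42.5455 oil × 0.71694 = 30.50257077 sheep

30.503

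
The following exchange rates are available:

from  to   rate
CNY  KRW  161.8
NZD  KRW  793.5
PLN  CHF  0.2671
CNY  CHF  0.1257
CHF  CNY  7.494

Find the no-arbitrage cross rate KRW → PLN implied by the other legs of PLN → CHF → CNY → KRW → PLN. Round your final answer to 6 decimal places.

Known legs of the cycle: 0.2671 × 7.494 × 161.8 = 323.86654932
For no arbitrage the full-cycle product must be 1, so the missing rate is 1 / 323.86654932 ≈ 0.00308769.

0.003088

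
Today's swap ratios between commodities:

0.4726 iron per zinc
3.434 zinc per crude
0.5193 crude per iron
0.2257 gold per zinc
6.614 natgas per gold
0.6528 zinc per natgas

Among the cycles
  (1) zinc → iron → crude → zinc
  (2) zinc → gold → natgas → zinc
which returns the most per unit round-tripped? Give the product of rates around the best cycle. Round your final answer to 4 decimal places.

0.9745

(1) 0.4726 × 0.5193 × 3.434 = 0.84278
(2) 0.2257 × 6.614 × 0.6528 = 0.97449
Highest is cycle (2) at 0.9745 (≤1, no arbitrage).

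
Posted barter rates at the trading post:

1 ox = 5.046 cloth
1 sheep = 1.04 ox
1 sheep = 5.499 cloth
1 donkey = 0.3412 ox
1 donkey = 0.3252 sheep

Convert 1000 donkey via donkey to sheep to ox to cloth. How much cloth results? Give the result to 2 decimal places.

1706.60

1000 donkey × 0.3252 = 325.2 sheep
325.2 sheep × 1.04 = 338.208 ox
338.208 ox × 5.046 = 1706.597568 cloth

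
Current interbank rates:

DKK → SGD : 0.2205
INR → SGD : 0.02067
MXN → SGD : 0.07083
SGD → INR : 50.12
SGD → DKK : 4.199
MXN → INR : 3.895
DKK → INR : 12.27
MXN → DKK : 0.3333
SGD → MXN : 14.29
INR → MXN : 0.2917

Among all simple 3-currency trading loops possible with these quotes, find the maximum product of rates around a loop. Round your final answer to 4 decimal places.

MXN→DKK→INR→MXN: 0.3333 × 12.27 × 0.2917 = 1.19293
MXN→INR→SGD→MXN: 3.895 × 0.02067 × 14.29 = 1.15048
DKK→INR→SGD→DKK: 12.27 × 0.02067 × 4.199 = 1.06495
MXN→DKK→SGD→MXN: 0.3333 × 0.2205 × 14.29 = 1.05021
MXN→SGD→INR→MXN: 0.07083 × 50.12 × 0.2917 = 1.03553
Maximum is MXN→DKK→INR→MXN at 1.1929; arbitrage exists.

1.1929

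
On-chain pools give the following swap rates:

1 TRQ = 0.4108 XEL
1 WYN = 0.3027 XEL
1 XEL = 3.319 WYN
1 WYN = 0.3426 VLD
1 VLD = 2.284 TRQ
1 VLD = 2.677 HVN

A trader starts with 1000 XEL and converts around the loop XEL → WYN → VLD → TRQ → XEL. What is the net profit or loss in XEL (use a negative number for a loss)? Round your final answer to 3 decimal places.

66.894

1000 XEL × 3.319 = 3319 WYN
3319 WYN × 0.3426 = 1137.0894 VLD
1137.0894 VLD × 2.284 = 2597.1121896 TRQ
2597.1121896 TRQ × 0.4108 = 1066.89368748768 XEL
Net change: 1066.89368748768 − 1000 = 66.89368748768 XEL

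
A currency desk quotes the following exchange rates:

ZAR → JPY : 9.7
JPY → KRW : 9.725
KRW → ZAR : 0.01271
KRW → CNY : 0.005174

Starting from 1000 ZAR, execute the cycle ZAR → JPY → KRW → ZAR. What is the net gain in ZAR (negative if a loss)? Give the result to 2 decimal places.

198.97

1000 ZAR × 9.7 = 9700 JPY
9700 JPY × 9.725 = 94332.5 KRW
94332.5 KRW × 0.01271 = 1198.966075 ZAR
Net change: 1198.966075 − 1000 = 198.966075 ZAR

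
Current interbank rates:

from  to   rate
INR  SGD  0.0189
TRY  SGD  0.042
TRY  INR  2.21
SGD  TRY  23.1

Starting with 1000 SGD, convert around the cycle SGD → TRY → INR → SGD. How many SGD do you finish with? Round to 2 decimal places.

964.86

1000 SGD × 23.1 = 23100 TRY
23100 TRY × 2.21 = 51051 INR
51051 INR × 0.0189 = 964.8639 SGD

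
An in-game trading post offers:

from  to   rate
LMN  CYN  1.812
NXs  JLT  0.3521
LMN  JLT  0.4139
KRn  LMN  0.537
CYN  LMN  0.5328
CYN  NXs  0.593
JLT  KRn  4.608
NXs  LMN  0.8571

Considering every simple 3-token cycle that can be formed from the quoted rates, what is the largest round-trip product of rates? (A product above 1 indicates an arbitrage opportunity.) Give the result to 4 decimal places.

1.0242

JLT→KRn→LMN→JLT: 4.608 × 0.537 × 0.4139 = 1.02419
CYN→NXs→LMN→CYN: 0.593 × 0.8571 × 1.812 = 0.92097
Maximum is JLT→KRn→LMN→JLT at 1.0242; arbitrage exists.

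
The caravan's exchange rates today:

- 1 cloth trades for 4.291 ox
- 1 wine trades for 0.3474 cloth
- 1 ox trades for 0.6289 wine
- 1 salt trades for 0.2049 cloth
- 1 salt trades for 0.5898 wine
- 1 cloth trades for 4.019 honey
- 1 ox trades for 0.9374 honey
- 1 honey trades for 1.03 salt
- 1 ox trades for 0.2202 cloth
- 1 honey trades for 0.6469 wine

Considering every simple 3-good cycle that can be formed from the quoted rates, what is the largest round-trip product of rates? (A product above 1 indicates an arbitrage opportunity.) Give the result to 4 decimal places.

ox→wine→cloth→ox: 0.6289 × 0.3474 × 4.291 = 0.93750
honey→wine→cloth→honey: 0.6469 × 0.3474 × 4.019 = 0.90320
salt→cloth→honey→salt: 0.2049 × 4.019 × 1.03 = 0.84820
Maximum is ox→wine→cloth→ox at 0.9375; no arbitrage — every cycle loses value.

0.9375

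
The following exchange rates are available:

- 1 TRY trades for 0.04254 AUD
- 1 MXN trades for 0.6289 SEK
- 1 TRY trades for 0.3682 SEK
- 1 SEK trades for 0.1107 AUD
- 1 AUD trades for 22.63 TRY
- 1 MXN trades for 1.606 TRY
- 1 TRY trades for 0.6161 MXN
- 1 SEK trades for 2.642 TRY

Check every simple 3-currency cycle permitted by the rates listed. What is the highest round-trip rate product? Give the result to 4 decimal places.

SEK→TRY→MXN→SEK: 2.642 × 0.6161 × 0.6289 = 1.02368
AUD→TRY→SEK→AUD: 22.63 × 0.3682 × 0.1107 = 0.92239
Maximum is SEK→TRY→MXN→SEK at 1.0237; arbitrage exists.

1.0237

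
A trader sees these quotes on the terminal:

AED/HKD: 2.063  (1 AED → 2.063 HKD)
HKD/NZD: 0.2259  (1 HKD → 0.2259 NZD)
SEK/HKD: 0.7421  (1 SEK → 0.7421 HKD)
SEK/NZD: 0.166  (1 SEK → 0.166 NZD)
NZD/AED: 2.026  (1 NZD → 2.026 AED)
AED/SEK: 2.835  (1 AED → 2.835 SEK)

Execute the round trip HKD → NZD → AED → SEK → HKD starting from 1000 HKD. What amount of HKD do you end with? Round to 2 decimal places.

962.88

1000 HKD × 0.2259 = 225.9 NZD
225.9 NZD × 2.026 = 457.6734 AED
457.6734 AED × 2.835 = 1297.504089 SEK
1297.504089 SEK × 0.7421 = 962.8777844469 HKD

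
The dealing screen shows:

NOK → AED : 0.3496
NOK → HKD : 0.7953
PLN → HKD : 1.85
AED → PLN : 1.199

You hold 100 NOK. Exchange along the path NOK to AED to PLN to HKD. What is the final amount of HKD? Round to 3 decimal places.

100 NOK × 0.3496 = 34.96 AED
34.96 AED × 1.199 = 41.91704 PLN
41.91704 PLN × 1.85 = 77.546524 HKD

77.547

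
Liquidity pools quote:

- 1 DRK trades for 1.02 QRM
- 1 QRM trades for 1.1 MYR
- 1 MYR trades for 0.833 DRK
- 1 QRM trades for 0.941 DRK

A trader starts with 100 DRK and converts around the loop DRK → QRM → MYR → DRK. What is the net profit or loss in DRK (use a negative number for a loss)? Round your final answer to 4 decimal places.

-6.5374

100 DRK × 1.02 = 102 QRM
102 QRM × 1.1 = 112.2 MYR
112.2 MYR × 0.833 = 93.4626 DRK
Net change: 93.4626 − 100 = -6.5374 DRK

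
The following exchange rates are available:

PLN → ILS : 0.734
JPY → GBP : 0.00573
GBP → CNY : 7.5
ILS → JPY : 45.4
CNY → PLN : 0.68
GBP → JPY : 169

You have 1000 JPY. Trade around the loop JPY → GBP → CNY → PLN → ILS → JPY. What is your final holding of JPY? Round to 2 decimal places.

973.82

1000 JPY × 0.00573 = 5.73 GBP
5.73 GBP × 7.5 = 42.975 CNY
42.975 CNY × 0.68 = 29.223 PLN
29.223 PLN × 0.734 = 21.449682 ILS
21.449682 ILS × 45.4 = 973.8155628 JPY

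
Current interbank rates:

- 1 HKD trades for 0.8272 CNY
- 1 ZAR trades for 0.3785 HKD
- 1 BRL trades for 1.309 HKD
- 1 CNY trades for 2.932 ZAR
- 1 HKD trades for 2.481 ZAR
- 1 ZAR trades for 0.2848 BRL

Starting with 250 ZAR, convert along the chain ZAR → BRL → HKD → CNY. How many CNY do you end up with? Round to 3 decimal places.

250 ZAR × 0.2848 = 71.2 BRL
71.2 BRL × 1.309 = 93.2008 HKD
93.2008 HKD × 0.8272 = 77.09570176 CNY

77.096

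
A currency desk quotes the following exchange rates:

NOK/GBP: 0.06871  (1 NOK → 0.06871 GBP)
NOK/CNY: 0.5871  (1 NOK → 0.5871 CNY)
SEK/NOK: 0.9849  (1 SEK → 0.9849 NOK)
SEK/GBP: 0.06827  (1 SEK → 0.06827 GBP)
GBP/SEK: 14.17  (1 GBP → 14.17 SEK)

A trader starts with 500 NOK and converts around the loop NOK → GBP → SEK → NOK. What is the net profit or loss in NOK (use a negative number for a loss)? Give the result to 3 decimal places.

-20.540

500 NOK × 0.06871 = 34.355 GBP
34.355 GBP × 14.17 = 486.81035 SEK
486.81035 SEK × 0.9849 = 479.459513715 NOK
Net change: 479.459513715 − 500 = -20.540486285 NOK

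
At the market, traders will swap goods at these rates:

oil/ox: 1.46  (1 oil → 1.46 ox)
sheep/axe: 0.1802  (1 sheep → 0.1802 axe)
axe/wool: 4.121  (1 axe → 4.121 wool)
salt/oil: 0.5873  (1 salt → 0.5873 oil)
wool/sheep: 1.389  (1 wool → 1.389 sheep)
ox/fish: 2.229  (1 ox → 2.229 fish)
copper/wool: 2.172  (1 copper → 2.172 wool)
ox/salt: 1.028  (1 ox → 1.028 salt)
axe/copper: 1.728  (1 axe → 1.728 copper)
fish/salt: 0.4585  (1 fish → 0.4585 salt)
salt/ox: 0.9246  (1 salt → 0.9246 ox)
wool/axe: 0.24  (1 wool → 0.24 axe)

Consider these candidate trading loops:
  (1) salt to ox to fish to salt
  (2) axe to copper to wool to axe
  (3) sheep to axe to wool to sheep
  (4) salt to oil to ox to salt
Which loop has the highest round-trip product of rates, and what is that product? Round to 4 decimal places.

(1) 0.9246 × 2.229 × 0.4585 = 0.94494
(2) 1.728 × 2.172 × 0.24 = 0.90077
(3) 0.1802 × 4.121 × 1.389 = 1.03148
(4) 0.5873 × 1.46 × 1.028 = 0.88147
Highest is cycle (3) at 1.0315 (>1, arbitrage).

1.0315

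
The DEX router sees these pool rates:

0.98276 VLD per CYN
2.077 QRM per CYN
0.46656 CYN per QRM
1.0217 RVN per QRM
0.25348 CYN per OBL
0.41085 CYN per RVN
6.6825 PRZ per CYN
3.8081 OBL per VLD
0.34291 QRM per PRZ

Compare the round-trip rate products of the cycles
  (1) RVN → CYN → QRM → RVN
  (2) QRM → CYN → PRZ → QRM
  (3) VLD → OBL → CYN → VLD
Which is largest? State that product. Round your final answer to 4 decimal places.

1.0691

(1) 0.41085 × 2.077 × 1.0217 = 0.87185
(2) 0.46656 × 6.6825 × 0.34291 = 1.06912
(3) 3.8081 × 0.25348 × 0.98276 = 0.94864
Highest is cycle (2) at 1.0691 (>1, arbitrage).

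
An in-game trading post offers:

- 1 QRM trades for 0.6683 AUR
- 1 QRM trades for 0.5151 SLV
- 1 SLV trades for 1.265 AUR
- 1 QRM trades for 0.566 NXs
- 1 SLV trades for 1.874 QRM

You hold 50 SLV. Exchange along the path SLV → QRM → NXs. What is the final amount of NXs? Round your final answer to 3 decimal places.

50 SLV × 1.874 = 93.7 QRM
93.7 QRM × 0.566 = 53.0342 NXs

53.034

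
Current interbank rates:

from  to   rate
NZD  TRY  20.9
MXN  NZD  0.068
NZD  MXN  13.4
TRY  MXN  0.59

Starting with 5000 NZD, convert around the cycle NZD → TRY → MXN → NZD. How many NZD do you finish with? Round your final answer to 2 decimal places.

5000 NZD × 20.9 = 104500 TRY
104500 TRY × 0.59 = 61655 MXN
61655 MXN × 0.068 = 4192.54 NZD

4192.54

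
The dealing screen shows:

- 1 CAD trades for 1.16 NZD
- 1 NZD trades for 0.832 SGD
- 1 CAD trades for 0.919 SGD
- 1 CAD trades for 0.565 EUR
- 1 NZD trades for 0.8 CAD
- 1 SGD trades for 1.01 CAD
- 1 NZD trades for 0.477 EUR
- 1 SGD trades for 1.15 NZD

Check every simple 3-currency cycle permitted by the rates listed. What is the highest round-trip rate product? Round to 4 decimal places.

SGD→CAD→NZD→SGD: 1.01 × 1.16 × 0.832 = 0.97477
SGD→NZD→CAD→SGD: 1.15 × 0.8 × 0.919 = 0.84548
Maximum is SGD→CAD→NZD→SGD at 0.9748; no arbitrage — every cycle loses value.

0.9748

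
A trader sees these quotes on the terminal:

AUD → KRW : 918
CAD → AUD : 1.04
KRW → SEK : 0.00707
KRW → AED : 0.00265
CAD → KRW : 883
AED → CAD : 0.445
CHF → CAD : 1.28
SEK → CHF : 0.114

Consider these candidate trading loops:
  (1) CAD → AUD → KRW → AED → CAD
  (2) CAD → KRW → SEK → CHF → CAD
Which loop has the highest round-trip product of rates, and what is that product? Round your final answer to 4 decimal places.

(1) 1.04 × 918 × 0.00265 × 0.445 = 1.12585
(2) 883 × 0.00707 × 0.114 × 1.28 = 0.91095
Highest is cycle (1) at 1.1259 (>1, arbitrage).

1.1259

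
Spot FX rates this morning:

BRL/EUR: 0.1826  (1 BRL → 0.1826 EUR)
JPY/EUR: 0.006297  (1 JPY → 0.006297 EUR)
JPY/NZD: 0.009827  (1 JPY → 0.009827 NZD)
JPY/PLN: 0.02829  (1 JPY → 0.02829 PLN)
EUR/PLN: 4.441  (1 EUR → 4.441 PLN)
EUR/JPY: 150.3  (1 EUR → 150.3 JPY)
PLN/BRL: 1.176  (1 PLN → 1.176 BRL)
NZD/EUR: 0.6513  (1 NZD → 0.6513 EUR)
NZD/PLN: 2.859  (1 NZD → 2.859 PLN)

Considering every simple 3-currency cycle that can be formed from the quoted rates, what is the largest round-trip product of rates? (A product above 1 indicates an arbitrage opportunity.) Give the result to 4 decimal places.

0.9620

EUR→JPY→NZD→EUR: 150.3 × 0.009827 × 0.6513 = 0.96197
PLN→BRL→EUR→PLN: 1.176 × 0.1826 × 4.441 = 0.95365
Maximum is EUR→JPY→NZD→EUR at 0.9620; no arbitrage — every cycle loses value.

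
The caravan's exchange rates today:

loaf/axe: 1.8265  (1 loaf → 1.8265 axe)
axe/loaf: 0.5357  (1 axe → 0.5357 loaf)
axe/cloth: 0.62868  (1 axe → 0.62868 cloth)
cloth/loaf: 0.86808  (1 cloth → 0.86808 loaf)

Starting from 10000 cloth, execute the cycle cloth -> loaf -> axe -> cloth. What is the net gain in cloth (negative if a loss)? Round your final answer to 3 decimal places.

10000 cloth × 0.86808 = 8680.8 loaf
8680.8 loaf × 1.8265 = 15855.4812 axe
15855.4812 axe × 0.62868 = 9968.023920816 cloth
Net change: 9968.023920816 − 10000 = -31.976079184 cloth

-31.976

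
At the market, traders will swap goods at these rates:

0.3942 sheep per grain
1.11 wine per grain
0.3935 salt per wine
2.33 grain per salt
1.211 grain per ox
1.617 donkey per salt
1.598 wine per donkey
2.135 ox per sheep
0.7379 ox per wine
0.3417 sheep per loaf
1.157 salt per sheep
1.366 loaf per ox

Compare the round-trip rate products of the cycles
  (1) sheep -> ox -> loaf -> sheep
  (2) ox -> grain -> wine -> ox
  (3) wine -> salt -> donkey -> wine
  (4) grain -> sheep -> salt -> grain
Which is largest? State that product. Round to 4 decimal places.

(1) 2.135 × 1.366 × 0.3417 = 0.99654
(2) 1.211 × 1.11 × 0.7379 = 0.99189
(3) 0.3935 × 1.617 × 1.598 = 1.01679
(4) 0.3942 × 1.157 × 2.33 = 1.06269
Highest is cycle (4) at 1.0627 (>1, arbitrage).

1.0627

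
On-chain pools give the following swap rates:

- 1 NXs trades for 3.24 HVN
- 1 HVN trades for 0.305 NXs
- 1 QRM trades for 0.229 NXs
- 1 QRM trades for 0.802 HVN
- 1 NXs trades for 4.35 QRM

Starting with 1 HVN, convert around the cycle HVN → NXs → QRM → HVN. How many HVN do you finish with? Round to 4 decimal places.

1 HVN × 0.305 = 0.305 NXs
0.305 NXs × 4.35 = 1.32675 QRM
1.32675 QRM × 0.802 = 1.0640535 HVN

1.0641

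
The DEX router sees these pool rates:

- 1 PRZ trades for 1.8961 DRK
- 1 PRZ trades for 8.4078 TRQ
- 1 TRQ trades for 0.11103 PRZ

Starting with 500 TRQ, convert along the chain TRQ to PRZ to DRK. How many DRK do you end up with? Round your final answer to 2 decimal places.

500 TRQ × 0.11103 = 55.515 PRZ
55.515 PRZ × 1.8961 = 105.2619915 DRK

105.26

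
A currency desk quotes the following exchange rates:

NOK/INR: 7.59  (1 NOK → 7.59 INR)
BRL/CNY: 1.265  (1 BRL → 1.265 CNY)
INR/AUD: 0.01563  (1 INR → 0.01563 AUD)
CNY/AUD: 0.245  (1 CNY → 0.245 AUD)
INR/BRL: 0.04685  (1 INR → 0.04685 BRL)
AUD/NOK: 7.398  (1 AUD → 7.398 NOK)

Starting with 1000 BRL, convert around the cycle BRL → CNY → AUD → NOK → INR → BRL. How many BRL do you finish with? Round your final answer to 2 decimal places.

1000 BRL × 1.265 = 1265 CNY
1265 CNY × 0.245 = 309.925 AUD
309.925 AUD × 7.398 = 2292.82515 NOK
2292.82515 NOK × 7.59 = 17402.5428885 INR
17402.5428885 INR × 0.04685 = 815.309134326225 BRL

815.31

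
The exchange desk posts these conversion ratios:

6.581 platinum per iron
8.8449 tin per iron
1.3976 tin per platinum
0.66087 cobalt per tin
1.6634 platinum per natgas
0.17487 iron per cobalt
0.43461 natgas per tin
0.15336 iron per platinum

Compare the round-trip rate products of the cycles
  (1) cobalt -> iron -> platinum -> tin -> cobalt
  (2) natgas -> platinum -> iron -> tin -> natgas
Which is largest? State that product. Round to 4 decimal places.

(1) 0.17487 × 6.581 × 1.3976 × 0.66087 = 1.06293
(2) 1.6634 × 0.15336 × 8.8449 × 0.43461 = 0.98062
Highest is cycle (1) at 1.0629 (>1, arbitrage).

1.0629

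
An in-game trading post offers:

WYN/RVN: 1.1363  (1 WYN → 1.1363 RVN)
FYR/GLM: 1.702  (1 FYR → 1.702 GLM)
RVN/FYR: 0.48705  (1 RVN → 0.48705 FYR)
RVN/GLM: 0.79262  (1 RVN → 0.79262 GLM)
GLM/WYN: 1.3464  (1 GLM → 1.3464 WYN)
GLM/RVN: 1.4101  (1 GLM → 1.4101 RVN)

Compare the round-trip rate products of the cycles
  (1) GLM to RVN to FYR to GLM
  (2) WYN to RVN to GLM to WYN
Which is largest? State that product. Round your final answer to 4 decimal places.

1.2126

(1) 1.4101 × 0.48705 × 1.702 = 1.16892
(2) 1.1363 × 0.79262 × 1.3464 = 1.21264
Highest is cycle (2) at 1.2126 (>1, arbitrage).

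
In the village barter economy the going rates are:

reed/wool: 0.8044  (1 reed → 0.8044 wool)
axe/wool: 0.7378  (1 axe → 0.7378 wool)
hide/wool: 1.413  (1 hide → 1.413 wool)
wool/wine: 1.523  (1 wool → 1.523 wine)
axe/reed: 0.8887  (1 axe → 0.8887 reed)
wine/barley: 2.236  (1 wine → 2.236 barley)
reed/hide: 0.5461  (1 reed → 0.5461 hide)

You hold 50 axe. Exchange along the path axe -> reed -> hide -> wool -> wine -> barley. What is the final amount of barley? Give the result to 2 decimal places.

50 axe × 0.8887 = 44.435 reed
44.435 reed × 0.5461 = 24.2659535 hide
24.2659535 hide × 1.413 = 34.2877922955 wool
34.2877922955 wool × 1.523 = 52.2203076660465 wine
52.2203076660465 wine × 2.236 = 116.764607941279974 barley

116.76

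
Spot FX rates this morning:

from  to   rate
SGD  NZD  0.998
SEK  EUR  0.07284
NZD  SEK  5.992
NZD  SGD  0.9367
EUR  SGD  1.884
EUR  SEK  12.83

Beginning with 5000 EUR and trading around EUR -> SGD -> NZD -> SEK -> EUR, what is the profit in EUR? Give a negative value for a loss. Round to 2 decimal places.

-896.80

5000 EUR × 1.884 = 9420 SGD
9420 SGD × 0.998 = 9401.16 NZD
9401.16 NZD × 5.992 = 56331.75072 SEK
56331.75072 SEK × 0.07284 = 4103.2047224448 EUR
Net change: 4103.2047224448 − 5000 = -896.7952775552 EUR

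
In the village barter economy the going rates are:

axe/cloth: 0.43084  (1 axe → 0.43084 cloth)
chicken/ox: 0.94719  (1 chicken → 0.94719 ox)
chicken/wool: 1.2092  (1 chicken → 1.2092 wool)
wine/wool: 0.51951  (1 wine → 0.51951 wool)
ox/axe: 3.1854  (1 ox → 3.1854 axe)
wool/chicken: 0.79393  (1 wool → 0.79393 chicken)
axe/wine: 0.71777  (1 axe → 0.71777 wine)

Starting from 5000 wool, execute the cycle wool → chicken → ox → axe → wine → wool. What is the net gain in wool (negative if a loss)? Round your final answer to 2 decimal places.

-533.86

5000 wool × 0.79393 = 3969.65 chicken
3969.65 chicken × 0.94719 = 3760.0127835 ox
3760.0127835 ox × 3.1854 = 11977.1447205609 axe
11977.1447205609 axe × 0.71777 = 8596.835166076997193 wine
8596.835166076997193 wine × 0.51951 = 4466.14183712866081173543 wool
Net change: 4466.14183712866081173543 − 5000 = -533.85816287133918826457 wool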